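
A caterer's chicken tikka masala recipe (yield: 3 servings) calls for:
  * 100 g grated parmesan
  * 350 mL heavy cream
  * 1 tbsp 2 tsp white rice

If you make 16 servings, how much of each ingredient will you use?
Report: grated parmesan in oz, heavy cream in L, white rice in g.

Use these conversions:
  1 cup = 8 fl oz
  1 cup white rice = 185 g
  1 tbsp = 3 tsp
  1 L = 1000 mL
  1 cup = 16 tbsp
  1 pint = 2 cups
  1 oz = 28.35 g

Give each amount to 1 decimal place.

Scaling factor: 16/3.
grated parmesan: 100 g × 16/3 ÷ 28.35 g/oz ≈ 18.8 oz
heavy cream: 350 mL × 16/3 ÷ 1000 mL/L ≈ 1.9 L
white rice: (1 tbsp + 2 tsp = 5/3 tbsp) × 16/3 ÷ 16 tbsp/cup × 185 g/cup ≈ 102.8 g

grated parmesan: 18.8 oz; heavy cream: 1.9 L; white rice: 102.8 g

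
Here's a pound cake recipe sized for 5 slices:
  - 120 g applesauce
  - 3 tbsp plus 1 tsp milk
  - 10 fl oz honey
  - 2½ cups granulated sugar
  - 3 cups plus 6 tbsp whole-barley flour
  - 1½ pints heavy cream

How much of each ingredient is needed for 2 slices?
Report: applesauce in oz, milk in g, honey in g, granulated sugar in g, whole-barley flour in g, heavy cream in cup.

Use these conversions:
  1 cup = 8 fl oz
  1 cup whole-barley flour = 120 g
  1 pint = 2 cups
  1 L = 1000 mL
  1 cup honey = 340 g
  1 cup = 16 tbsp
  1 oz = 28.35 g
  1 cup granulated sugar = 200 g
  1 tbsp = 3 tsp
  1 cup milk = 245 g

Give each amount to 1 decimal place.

Scaling factor: 2/5 = 0.4.
applesauce: 120 g × 2/5 ÷ 28.35 g/oz ≈ 1.7 oz
milk: (3 tbsp + 1 tsp = 10/3 tbsp) × 2/5 ÷ 16 tbsp/cup × 245 g/cup ≈ 20.4 g
honey: 10 fl oz × 2/5 ÷ 8 fl oz/cup × 340 g/cup = 170.0 g
granulated sugar: 2.5 cup × 2/5 × 200 g/cup = 200.0 g
whole-barley flour: (3 cup + 6 tbsp = 3.375 cup) × 2/5 × 120 g/cup = 162.0 g
heavy cream: 1.5 pint × 2/5 × 2 cup/pint = 1.2 cup

applesauce: 1.7 oz; milk: 20.4 g; honey: 170.0 g; granulated sugar: 200.0 g; whole-barley flour: 162.0 g; heavy cream: 1.2 cup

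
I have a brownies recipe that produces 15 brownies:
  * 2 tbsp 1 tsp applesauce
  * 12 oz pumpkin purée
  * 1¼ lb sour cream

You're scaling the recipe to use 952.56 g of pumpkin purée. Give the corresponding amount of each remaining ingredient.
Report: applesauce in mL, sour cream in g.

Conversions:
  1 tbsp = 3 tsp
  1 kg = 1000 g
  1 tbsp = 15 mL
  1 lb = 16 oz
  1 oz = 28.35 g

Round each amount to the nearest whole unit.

The original recipe has 340.2 g of pumpkin purée, so the scaling factor is 952.56 ÷ 340.2 = 14/5 = 2.8.
applesauce: (2 tbsp + 1 tsp = 7/3 tbsp) × 14/5 × 15 mL/tbsp = 98 mL
sour cream: 1.25 lb × 14/5 × 16 oz/lb × 28.35 g/oz ≈ 1588 g

applesauce: 98 mL; sour cream: 1588 g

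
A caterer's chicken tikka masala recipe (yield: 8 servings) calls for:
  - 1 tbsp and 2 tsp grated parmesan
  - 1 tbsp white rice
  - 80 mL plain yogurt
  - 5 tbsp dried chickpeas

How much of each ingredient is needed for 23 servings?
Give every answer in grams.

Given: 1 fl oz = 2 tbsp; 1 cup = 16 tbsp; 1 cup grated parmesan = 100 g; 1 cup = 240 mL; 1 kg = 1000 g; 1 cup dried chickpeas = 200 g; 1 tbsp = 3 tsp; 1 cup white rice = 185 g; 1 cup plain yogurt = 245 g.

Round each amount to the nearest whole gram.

Scaling factor: 23/8 = 2.875.
grated parmesan: (1 tbsp + 2 tsp = 5/3 tbsp) × 23/8 ÷ 16 tbsp/cup × 100 g/cup ≈ 30 g
white rice: 1 tbsp × 23/8 ÷ 16 tbsp/cup × 185 g/cup ≈ 33 g
plain yogurt: 80 mL × 23/8 ÷ 240 mL/cup × 245 g/cup ≈ 235 g
dried chickpeas: 5 tbsp × 23/8 ÷ 16 tbsp/cup × 200 g/cup ≈ 180 g

grated parmesan: 30 g; white rice: 33 g; plain yogurt: 235 g; dried chickpeas: 180 g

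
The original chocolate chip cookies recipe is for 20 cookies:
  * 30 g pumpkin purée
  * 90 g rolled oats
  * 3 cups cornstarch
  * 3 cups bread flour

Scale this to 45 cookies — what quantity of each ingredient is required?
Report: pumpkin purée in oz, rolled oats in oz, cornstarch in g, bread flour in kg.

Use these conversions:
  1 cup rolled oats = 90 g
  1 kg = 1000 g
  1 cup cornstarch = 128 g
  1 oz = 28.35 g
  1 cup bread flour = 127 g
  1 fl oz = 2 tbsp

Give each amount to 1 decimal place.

pumpkin purée: 2.4 oz; rolled oats: 7.1 oz; cornstarch: 864.0 g; bread flour: 0.9 kg

Scaling factor: 45/20 = 9/4 = 2.25.
pumpkin purée: 30 g × 9/4 ÷ 28.35 g/oz ≈ 2.4 oz
rolled oats: 90 g × 9/4 ÷ 28.35 g/oz ≈ 7.1 oz
cornstarch: 3 cup × 9/4 × 128 g/cup = 864.0 g
bread flour: 3 cup × 9/4 × 127 g/cup ÷ 1000 g/kg ≈ 0.9 kg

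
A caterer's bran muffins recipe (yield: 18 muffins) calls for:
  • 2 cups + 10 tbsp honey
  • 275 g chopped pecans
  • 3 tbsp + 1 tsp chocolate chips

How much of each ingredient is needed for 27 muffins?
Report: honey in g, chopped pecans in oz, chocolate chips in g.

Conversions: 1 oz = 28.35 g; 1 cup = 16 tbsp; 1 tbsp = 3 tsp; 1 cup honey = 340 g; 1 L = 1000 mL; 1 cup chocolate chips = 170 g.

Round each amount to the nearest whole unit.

Scaling factor: 27/18 = 3/2 = 1.5.
honey: (2 cup + 10 tbsp = 2.625 cup) × 3/2 × 340 g/cup ≈ 1339 g
chopped pecans: 275 g × 3/2 ÷ 28.35 g/oz ≈ 15 oz
chocolate chips: (3 tbsp + 1 tsp = 10/3 tbsp) × 3/2 ÷ 16 tbsp/cup × 170 g/cup ≈ 53 g

honey: 1339 g; chopped pecans: 15 oz; chocolate chips: 53 g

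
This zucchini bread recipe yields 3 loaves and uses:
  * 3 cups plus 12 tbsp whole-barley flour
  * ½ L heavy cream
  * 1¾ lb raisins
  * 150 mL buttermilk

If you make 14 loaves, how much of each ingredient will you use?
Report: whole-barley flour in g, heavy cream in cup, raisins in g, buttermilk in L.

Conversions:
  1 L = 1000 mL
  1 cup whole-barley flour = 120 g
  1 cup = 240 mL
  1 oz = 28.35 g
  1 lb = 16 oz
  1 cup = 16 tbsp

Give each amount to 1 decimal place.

whole-barley flour: 2100.0 g; heavy cream: 9.7 cup; raisins: 3704.4 g; buttermilk: 0.7 L

Scaling factor: 14/3.
whole-barley flour: (3 cup + 12 tbsp = 3.75 cup) × 14/3 × 120 g/cup = 2100.0 g
heavy cream: 0.5 L × 14/3 × 1000 mL/L ÷ 240 mL/cup ≈ 9.7 cup
raisins: 1.75 lb × 14/3 × 16 oz/lb × 28.35 g/oz = 3704.4 g
buttermilk: 150 mL × 14/3 ÷ 1000 mL/L = 0.7 L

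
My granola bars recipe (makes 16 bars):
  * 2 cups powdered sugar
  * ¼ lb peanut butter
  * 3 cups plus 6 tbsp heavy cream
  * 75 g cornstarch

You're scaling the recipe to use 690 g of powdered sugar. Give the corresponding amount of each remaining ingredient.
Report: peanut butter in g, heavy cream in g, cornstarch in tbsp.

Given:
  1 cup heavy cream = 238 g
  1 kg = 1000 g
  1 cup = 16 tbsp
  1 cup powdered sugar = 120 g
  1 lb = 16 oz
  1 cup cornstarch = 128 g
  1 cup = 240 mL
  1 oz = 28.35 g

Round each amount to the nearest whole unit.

peanut butter: 326 g; heavy cream: 2309 g; cornstarch: 27 tbsp

The original recipe has 240 g of powdered sugar, so the scaling factor is 690 ÷ 240 = 23/8 = 2.875.
peanut butter: 0.25 lb × 23/8 × 16 oz/lb × 28.35 g/oz ≈ 326 g
heavy cream: (3 cup + 6 tbsp = 3.375 cup) × 23/8 × 238 g/cup ≈ 2309 g
cornstarch: 75 g × 23/8 ÷ 128 g/cup × 16 tbsp/cup ≈ 27 tbsp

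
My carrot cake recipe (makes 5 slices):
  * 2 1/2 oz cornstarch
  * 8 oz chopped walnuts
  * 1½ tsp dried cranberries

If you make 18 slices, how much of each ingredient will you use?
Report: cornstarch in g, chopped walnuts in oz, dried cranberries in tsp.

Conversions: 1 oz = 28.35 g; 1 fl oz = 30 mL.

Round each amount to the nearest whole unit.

Scaling factor: 18/5 = 3.6.
cornstarch: 2.5 oz × 18/5 × 28.35 g/oz ≈ 255 g
chopped walnuts: 8 oz × 18/5 ≈ 29 oz
dried cranberries: 1.5 tsp × 18/5 ≈ 5 tsp

cornstarch: 255 g; chopped walnuts: 29 oz; dried cranberries: 5 tsp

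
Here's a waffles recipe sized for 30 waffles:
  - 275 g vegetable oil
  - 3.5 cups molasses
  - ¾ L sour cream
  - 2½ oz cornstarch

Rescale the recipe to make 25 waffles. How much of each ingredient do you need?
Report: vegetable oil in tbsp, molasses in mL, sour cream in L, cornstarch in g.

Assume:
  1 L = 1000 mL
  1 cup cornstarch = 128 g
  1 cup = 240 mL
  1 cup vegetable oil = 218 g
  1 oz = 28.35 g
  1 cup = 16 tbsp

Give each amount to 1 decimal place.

Scaling factor: 25/30 = 5/6.
vegetable oil: 275 g × 5/6 ÷ 218 g/cup × 16 tbsp/cup ≈ 16.8 tbsp
molasses: 3.5 cup × 5/6 × 240 mL/cup = 700.0 mL
sour cream: 0.75 L × 5/6 ≈ 0.6 L
cornstarch: 2.5 oz × 5/6 × 28.35 g/oz ≈ 59.1 g

vegetable oil: 16.8 tbsp; molasses: 700.0 mL; sour cream: 0.6 L; cornstarch: 59.1 g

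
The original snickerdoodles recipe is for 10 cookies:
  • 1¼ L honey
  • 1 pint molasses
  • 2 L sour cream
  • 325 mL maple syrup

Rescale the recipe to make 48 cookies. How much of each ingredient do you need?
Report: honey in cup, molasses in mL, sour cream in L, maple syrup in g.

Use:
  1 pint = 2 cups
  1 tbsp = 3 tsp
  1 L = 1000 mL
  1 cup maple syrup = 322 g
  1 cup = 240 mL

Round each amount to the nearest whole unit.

Scaling factor: 48/10 = 24/5 = 4.8.
honey: 1.25 L × 24/5 × 1000 mL/L ÷ 240 mL/cup = 25 cup
molasses: 1 pint × 24/5 × 2 cup/pint × 240 mL/cup = 2304 mL
sour cream: 2 L × 24/5 ≈ 10 L
maple syrup: 325 mL × 24/5 ÷ 240 mL/cup × 322 g/cup = 2093 g

honey: 25 cup; molasses: 2304 mL; sour cream: 10 L; maple syrup: 2093 g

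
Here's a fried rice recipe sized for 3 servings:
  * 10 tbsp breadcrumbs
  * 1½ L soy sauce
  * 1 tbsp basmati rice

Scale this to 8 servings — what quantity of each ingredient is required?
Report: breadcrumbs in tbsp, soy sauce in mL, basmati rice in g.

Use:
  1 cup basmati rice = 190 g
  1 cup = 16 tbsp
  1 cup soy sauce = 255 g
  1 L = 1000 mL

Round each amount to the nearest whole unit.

Scaling factor: 8/3.
breadcrumbs: 10 tbsp × 8/3 ≈ 27 tbsp
soy sauce: 1.5 L × 8/3 × 1000 mL/L = 4000 mL
basmati rice: 1 tbsp × 8/3 ÷ 16 tbsp/cup × 190 g/cup ≈ 32 g

breadcrumbs: 27 tbsp; soy sauce: 4000 mL; basmati rice: 32 g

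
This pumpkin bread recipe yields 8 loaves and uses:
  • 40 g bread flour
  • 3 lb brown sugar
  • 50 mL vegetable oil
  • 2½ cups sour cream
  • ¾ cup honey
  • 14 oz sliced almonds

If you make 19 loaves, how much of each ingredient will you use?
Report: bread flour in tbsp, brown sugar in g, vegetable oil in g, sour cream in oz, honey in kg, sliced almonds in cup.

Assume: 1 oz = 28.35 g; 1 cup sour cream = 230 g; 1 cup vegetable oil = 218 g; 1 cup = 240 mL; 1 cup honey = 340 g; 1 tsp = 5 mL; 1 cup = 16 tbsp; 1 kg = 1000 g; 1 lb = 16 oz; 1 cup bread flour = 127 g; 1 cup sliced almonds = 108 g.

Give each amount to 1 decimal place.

bread flour: 12.0 tbsp; brown sugar: 3231.9 g; vegetable oil: 107.9 g; sour cream: 48.2 oz; honey: 0.6 kg; sliced almonds: 8.7 cup

Scaling factor: 19/8 = 2.375.
bread flour: 40 g × 19/8 ÷ 127 g/cup × 16 tbsp/cup ≈ 12.0 tbsp
brown sugar: 3 lb × 19/8 × 16 oz/lb × 28.35 g/oz = 3231.9 g
vegetable oil: 50 mL × 19/8 ÷ 240 mL/cup × 218 g/cup ≈ 107.9 g
sour cream: 2.5 cup × 19/8 × 230 g/cup ÷ 28.35 g/oz ≈ 48.2 oz
honey: 0.75 cup × 19/8 × 340 g/cup ÷ 1000 g/kg ≈ 0.6 kg
sliced almonds: 14 oz × 19/8 × 28.35 g/oz ÷ 108 g/cup ≈ 8.7 cup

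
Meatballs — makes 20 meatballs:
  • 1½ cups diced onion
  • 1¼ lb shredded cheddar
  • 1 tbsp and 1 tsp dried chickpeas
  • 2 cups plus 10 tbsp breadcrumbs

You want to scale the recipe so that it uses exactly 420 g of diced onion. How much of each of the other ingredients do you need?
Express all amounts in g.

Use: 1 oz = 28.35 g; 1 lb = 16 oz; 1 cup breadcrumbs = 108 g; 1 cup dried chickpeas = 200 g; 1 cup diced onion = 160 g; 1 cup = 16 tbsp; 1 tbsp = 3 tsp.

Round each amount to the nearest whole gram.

shredded cheddar: 992 g; dried chickpeas: 29 g; breadcrumbs: 496 g

The original recipe has 240 g of diced onion, so the scaling factor is 420 ÷ 240 = 7/4 = 1.75.
shredded cheddar: 1.25 lb × 7/4 × 16 oz/lb × 28.35 g/oz ≈ 992 g
dried chickpeas: (1 tbsp + 1 tsp = 4/3 tbsp) × 7/4 ÷ 16 tbsp/cup × 200 g/cup ≈ 29 g
breadcrumbs: (2 cup + 10 tbsp = 2.625 cup) × 7/4 × 108 g/cup ≈ 496 g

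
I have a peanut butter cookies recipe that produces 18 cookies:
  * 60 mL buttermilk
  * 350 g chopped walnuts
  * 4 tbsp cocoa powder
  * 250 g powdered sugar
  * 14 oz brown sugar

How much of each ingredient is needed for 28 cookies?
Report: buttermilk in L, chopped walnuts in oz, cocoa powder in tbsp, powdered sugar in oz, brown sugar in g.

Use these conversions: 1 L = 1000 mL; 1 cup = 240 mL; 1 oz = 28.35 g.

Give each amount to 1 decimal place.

Scaling factor: 28/18 = 14/9.
buttermilk: 60 mL × 14/9 ÷ 1000 mL/L ≈ 0.1 L
chopped walnuts: 350 g × 14/9 ÷ 28.35 g/oz ≈ 19.2 oz
cocoa powder: 4 tbsp × 14/9 ≈ 6.2 tbsp
powdered sugar: 250 g × 14/9 ÷ 28.35 g/oz ≈ 13.7 oz
brown sugar: 14 oz × 14/9 × 28.35 g/oz = 617.4 g

buttermilk: 0.1 L; chopped walnuts: 19.2 oz; cocoa powder: 6.2 tbsp; powdered sugar: 13.7 oz; brown sugar: 617.4 g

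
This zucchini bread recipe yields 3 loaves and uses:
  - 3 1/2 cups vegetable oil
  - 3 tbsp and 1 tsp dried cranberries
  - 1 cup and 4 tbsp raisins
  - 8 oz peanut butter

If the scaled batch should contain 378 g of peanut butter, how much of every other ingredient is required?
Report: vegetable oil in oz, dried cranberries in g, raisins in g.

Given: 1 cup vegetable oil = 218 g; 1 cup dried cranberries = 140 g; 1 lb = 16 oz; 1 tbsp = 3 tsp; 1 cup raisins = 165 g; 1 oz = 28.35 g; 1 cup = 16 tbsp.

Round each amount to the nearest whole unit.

vegetable oil: 45 oz; dried cranberries: 49 g; raisins: 344 g

The original recipe has 226.8 g of peanut butter, so the scaling factor is 378 ÷ 226.8 = 5/3.
vegetable oil: 3.5 cup × 5/3 × 218 g/cup ÷ 28.35 g/oz ≈ 45 oz
dried cranberries: (3 tbsp + 1 tsp = 10/3 tbsp) × 5/3 ÷ 16 tbsp/cup × 140 g/cup ≈ 49 g
raisins: (1 cup + 4 tbsp = 1.25 cup) × 5/3 × 165 g/cup ≈ 344 g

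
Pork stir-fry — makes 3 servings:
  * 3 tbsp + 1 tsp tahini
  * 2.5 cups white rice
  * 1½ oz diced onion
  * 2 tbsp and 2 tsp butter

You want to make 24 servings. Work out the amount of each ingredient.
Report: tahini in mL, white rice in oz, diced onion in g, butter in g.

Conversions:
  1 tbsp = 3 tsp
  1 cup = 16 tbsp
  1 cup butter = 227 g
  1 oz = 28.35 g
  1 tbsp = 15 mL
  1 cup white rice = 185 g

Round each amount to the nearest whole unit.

tahini: 400 mL; white rice: 131 oz; diced onion: 340 g; butter: 303 g

Scaling factor: 24/3 = 8.
tahini: (3 tbsp + 1 tsp = 10/3 tbsp) × 8 × 15 mL/tbsp = 400 mL
white rice: 2.5 cup × 8 × 185 g/cup ÷ 28.35 g/oz ≈ 131 oz
diced onion: 1.5 oz × 8 × 28.35 g/oz ≈ 340 g
butter: (2 tbsp + 2 tsp = 8/3 tbsp) × 8 ÷ 16 tbsp/cup × 227 g/cup ≈ 303 g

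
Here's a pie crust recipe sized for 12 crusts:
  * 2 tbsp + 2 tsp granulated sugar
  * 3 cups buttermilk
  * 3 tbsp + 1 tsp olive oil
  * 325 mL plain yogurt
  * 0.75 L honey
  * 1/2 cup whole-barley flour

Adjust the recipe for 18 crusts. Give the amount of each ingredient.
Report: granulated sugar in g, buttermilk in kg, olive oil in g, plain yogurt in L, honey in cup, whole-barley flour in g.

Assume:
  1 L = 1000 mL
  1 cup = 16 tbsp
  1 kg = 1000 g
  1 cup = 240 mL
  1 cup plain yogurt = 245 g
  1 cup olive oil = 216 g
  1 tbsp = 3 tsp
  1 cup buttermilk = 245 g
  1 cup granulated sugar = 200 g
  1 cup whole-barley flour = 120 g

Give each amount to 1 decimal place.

Scaling factor: 18/12 = 3/2 = 1.5.
granulated sugar: (2 tbsp + 2 tsp = 8/3 tbsp) × 3/2 ÷ 16 tbsp/cup × 200 g/cup = 50.0 g
buttermilk: 3 cup × 3/2 × 245 g/cup ÷ 1000 g/kg ≈ 1.1 kg
olive oil: (3 tbsp + 1 tsp = 10/3 tbsp) × 3/2 ÷ 16 tbsp/cup × 216 g/cup = 67.5 g
plain yogurt: 325 mL × 3/2 ÷ 1000 mL/L ≈ 0.5 L
honey: 0.75 L × 3/2 × 1000 mL/L ÷ 240 mL/cup ≈ 4.7 cup
whole-barley flour: 0.5 cup × 3/2 × 120 g/cup = 90.0 g

granulated sugar: 50.0 g; buttermilk: 1.1 kg; olive oil: 67.5 g; plain yogurt: 0.5 L; honey: 4.7 cup; whole-barley flour: 90.0 g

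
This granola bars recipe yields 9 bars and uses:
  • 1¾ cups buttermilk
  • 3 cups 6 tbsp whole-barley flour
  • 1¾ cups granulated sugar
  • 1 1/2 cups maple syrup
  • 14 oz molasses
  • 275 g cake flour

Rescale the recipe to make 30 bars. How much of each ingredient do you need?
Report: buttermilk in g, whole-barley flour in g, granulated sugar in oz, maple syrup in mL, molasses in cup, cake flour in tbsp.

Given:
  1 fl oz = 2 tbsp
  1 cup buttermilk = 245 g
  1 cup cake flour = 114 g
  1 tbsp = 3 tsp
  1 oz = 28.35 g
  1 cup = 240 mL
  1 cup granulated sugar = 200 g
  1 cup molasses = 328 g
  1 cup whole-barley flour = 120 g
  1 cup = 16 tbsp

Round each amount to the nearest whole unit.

Scaling factor: 30/9 = 10/3.
buttermilk: 1.75 cup × 10/3 × 245 g/cup ≈ 1429 g
whole-barley flour: (3 cup + 6 tbsp = 3.375 cup) × 10/3 × 120 g/cup = 1350 g
granulated sugar: 1.75 cup × 10/3 × 200 g/cup ÷ 28.35 g/oz ≈ 41 oz
maple syrup: 1.5 cup × 10/3 × 240 mL/cup = 1200 mL
molasses: 14 oz × 10/3 × 28.35 g/oz ÷ 328 g/cup ≈ 4 cup
cake flour: 275 g × 10/3 ÷ 114 g/cup × 16 tbsp/cup ≈ 129 tbsp

buttermilk: 1429 g; whole-barley flour: 1350 g; granulated sugar: 41 oz; maple syrup: 1200 mL; molasses: 4 cup; cake flour: 129 tbsp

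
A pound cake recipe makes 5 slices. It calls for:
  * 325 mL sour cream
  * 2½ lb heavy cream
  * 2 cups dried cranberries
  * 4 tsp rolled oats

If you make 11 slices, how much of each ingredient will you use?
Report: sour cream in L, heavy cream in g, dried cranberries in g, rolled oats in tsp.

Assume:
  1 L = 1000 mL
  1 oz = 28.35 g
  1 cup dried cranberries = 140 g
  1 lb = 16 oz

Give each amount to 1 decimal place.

sour cream: 0.7 L; heavy cream: 2494.8 g; dried cranberries: 616.0 g; rolled oats: 8.8 tsp

Scaling factor: 11/5 = 2.2.
sour cream: 325 mL × 11/5 ÷ 1000 mL/L ≈ 0.7 L
heavy cream: 2.5 lb × 11/5 × 16 oz/lb × 28.35 g/oz = 2494.8 g
dried cranberries: 2 cup × 11/5 × 140 g/cup = 616.0 g
rolled oats: 4 tsp × 11/5 = 8.8 tsp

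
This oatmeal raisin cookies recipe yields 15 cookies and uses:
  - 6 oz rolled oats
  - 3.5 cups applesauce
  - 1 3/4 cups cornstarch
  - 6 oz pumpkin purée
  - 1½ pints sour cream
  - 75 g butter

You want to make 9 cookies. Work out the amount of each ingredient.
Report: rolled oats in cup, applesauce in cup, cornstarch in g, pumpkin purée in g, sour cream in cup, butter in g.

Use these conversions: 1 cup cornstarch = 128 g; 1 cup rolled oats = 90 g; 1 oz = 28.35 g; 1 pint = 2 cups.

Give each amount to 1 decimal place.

rolled oats: 1.1 cup; applesauce: 2.1 cup; cornstarch: 134.4 g; pumpkin purée: 102.1 g; sour cream: 1.8 cup; butter: 45.0 g

Scaling factor: 9/15 = 3/5 = 0.6.
rolled oats: 6 oz × 3/5 × 28.35 g/oz ÷ 90 g/cup ≈ 1.1 cup
applesauce: 3.5 cup × 3/5 = 2.1 cup
cornstarch: 1.75 cup × 3/5 × 128 g/cup = 134.4 g
pumpkin purée: 6 oz × 3/5 × 28.35 g/oz ≈ 102.1 g
sour cream: 1.5 pint × 3/5 × 2 cup/pint = 1.8 cup
butter: 75 g × 3/5 = 45.0 g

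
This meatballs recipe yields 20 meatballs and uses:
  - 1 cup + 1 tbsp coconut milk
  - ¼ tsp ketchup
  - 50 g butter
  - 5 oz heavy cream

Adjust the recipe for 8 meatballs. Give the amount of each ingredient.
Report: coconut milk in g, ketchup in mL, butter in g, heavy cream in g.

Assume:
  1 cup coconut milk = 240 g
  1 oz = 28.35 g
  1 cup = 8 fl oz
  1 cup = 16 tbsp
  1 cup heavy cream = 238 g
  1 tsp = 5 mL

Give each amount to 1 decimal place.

Scaling factor: 8/20 = 2/5 = 0.4.
coconut milk: (1 cup + 1 tbsp = 1.0625 cup) × 2/5 × 240 g/cup = 102.0 g
ketchup: 0.25 tsp × 2/5 × 5 mL/tsp = 0.5 mL
butter: 50 g × 2/5 = 20.0 g
heavy cream: 5 oz × 2/5 × 28.35 g/oz = 56.7 g

coconut milk: 102.0 g; ketchup: 0.5 mL; butter: 20.0 g; heavy cream: 56.7 g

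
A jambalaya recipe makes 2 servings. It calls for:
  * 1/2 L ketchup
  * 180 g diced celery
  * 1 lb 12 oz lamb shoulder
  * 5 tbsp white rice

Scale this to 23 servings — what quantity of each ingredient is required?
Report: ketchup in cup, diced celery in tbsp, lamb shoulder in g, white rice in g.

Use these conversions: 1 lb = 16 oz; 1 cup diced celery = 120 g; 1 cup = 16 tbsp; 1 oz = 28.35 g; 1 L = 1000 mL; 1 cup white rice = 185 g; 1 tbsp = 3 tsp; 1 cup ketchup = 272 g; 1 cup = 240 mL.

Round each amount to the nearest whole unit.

ketchup: 24 cup; diced celery: 276 tbsp; lamb shoulder: 9129 g; white rice: 665 g

Scaling factor: 23/2 = 11.5.
ketchup: 0.5 L × 23/2 × 1000 mL/L ÷ 240 mL/cup ≈ 24 cup
diced celery: 180 g × 23/2 ÷ 120 g/cup × 16 tbsp/cup = 276 tbsp
lamb shoulder: (1 lb + 12 oz = 1.75 lb) × 23/2 × 16 oz/lb × 28.35 g/oz ≈ 9129 g
white rice: 5 tbsp × 23/2 ÷ 16 tbsp/cup × 185 g/cup ≈ 665 g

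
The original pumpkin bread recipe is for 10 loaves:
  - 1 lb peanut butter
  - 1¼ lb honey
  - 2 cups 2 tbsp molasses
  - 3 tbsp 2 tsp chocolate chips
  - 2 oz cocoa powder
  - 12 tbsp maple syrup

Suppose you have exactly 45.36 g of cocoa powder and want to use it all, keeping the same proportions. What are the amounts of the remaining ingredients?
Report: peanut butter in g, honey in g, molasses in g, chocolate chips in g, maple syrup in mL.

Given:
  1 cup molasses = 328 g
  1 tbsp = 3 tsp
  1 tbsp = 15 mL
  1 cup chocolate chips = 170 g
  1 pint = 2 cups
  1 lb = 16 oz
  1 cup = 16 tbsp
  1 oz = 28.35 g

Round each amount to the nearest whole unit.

peanut butter: 363 g; honey: 454 g; molasses: 558 g; chocolate chips: 31 g; maple syrup: 144 mL

The original recipe has 56.7 g of cocoa powder, so the scaling factor is 45.36 ÷ 56.7 = 4/5 = 0.8.
peanut butter: 1 lb × 4/5 × 16 oz/lb × 28.35 g/oz ≈ 363 g
honey: 1.25 lb × 4/5 × 16 oz/lb × 28.35 g/oz ≈ 454 g
molasses: (2 cup + 2 tbsp = 2.125 cup) × 4/5 × 328 g/cup ≈ 558 g
chocolate chips: (3 tbsp + 2 tsp = 11/3 tbsp) × 4/5 ÷ 16 tbsp/cup × 170 g/cup ≈ 31 g
maple syrup: 12 tbsp × 4/5 × 15 mL/tbsp = 144 mL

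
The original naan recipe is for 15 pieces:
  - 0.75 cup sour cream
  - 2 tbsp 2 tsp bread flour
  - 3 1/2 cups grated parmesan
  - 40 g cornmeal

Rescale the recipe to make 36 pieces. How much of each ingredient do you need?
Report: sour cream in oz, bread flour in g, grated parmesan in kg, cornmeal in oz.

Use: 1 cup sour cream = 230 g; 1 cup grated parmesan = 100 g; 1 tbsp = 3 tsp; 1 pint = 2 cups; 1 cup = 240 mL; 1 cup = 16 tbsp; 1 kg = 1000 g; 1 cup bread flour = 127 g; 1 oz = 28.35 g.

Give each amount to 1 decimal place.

Scaling factor: 36/15 = 12/5 = 2.4.
sour cream: 0.75 cup × 12/5 × 230 g/cup ÷ 28.35 g/oz ≈ 14.6 oz
bread flour: (2 tbsp + 2 tsp = 8/3 tbsp) × 12/5 ÷ 16 tbsp/cup × 127 g/cup = 50.8 g
grated parmesan: 3.5 cup × 12/5 × 100 g/cup ÷ 1000 g/kg ≈ 0.8 kg
cornmeal: 40 g × 12/5 ÷ 28.35 g/oz ≈ 3.4 oz

sour cream: 14.6 oz; bread flour: 50.8 g; grated parmesan: 0.8 kg; cornmeal: 3.4 oz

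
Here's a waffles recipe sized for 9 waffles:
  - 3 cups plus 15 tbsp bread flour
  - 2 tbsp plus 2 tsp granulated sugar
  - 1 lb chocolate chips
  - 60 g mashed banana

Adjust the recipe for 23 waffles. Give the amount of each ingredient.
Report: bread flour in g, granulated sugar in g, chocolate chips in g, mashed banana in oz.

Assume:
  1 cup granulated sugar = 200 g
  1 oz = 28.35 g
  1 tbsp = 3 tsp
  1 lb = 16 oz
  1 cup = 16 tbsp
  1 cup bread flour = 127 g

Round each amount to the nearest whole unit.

Scaling factor: 23/9.
bread flour: (3 cup + 15 tbsp = 3.9375 cup) × 23/9 × 127 g/cup ≈ 1278 g
granulated sugar: (2 tbsp + 2 tsp = 8/3 tbsp) × 23/9 ÷ 16 tbsp/cup × 200 g/cup ≈ 85 g
chocolate chips: 1 lb × 23/9 × 16 oz/lb × 28.35 g/oz ≈ 1159 g
mashed banana: 60 g × 23/9 ÷ 28.35 g/oz ≈ 5 oz

bread flour: 1278 g; granulated sugar: 85 g; chocolate chips: 1159 g; mashed banana: 5 oz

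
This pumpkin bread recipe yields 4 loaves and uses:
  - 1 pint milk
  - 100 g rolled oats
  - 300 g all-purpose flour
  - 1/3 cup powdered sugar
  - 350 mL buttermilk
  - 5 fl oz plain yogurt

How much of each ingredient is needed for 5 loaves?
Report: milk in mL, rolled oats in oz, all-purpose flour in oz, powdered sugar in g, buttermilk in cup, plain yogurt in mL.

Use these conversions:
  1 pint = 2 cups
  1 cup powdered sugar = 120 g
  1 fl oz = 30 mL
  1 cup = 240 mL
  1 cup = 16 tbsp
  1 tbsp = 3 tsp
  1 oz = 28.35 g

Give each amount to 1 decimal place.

Scaling factor: 5/4 = 1.25.
milk: 1 pint × 5/4 × 2 cup/pint × 240 mL/cup = 600.0 mL
rolled oats: 100 g × 5/4 ÷ 28.35 g/oz ≈ 4.4 oz
all-purpose flour: 300 g × 5/4 ÷ 28.35 g/oz ≈ 13.2 oz
powdered sugar: 1/3 cup × 5/4 × 120 g/cup = 50.0 g
buttermilk: 350 mL × 5/4 ÷ 240 mL/cup ≈ 1.8 cup
plain yogurt: 5 fl oz × 5/4 × 30 mL/fl oz = 187.5 mL

milk: 600.0 mL; rolled oats: 4.4 oz; all-purpose flour: 13.2 oz; powdered sugar: 50.0 g; buttermilk: 1.8 cup; plain yogurt: 187.5 mL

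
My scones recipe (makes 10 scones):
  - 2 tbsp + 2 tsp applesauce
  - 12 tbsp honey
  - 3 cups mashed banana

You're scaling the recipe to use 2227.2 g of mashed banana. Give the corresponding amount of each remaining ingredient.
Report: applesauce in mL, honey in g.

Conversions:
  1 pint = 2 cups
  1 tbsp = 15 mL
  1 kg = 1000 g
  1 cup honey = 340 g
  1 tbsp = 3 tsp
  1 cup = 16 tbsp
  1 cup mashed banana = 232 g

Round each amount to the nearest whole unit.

applesauce: 128 mL; honey: 816 g

The original recipe has 696 g of mashed banana, so the scaling factor is 2227.2 ÷ 696 = 16/5 = 3.2.
applesauce: (2 tbsp + 2 tsp = 8/3 tbsp) × 16/5 × 15 mL/tbsp = 128 mL
honey: 12 tbsp × 16/5 ÷ 16 tbsp/cup × 340 g/cup = 816 g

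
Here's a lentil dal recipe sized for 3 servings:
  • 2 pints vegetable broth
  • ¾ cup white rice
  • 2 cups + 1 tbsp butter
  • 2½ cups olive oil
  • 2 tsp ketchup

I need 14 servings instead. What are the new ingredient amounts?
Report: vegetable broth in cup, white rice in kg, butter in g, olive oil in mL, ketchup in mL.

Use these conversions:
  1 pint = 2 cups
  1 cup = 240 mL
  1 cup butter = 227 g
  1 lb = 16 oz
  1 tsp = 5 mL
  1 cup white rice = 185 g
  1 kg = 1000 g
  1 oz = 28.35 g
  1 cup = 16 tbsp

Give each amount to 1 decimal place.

Scaling factor: 14/3.
vegetable broth: 2 pint × 14/3 × 2 cup/pint ≈ 18.7 cup
white rice: 0.75 cup × 14/3 × 185 g/cup ÷ 1000 g/kg ≈ 0.6 kg
butter: (2 cup + 1 tbsp = 2.0625 cup) × 14/3 × 227 g/cup ≈ 2184.9 g
olive oil: 2.5 cup × 14/3 × 240 mL/cup = 2800.0 mL
ketchup: 2 tsp × 14/3 × 5 mL/tsp ≈ 46.7 mL

vegetable broth: 18.7 cup; white rice: 0.6 kg; butter: 2184.9 g; olive oil: 2800.0 mL; ketchup: 46.7 mL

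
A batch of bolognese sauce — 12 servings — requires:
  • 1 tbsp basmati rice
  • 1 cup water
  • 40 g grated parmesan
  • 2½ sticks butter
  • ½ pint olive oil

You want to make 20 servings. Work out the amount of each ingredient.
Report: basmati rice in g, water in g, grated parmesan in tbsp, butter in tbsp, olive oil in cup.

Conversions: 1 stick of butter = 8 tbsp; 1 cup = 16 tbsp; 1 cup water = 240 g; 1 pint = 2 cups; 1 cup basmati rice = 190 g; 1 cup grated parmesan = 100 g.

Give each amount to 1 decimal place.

basmati rice: 19.8 g; water: 400.0 g; grated parmesan: 10.7 tbsp; butter: 33.3 tbsp; olive oil: 1.7 cup

Scaling factor: 20/12 = 5/3.
basmati rice: 1 tbsp × 5/3 ÷ 16 tbsp/cup × 190 g/cup ≈ 19.8 g
water: 1 cup × 5/3 × 240 g/cup = 400.0 g
grated parmesan: 40 g × 5/3 ÷ 100 g/cup × 16 tbsp/cup ≈ 10.7 tbsp
butter: 2.5 stick × 5/3 × 8 tbsp/stick ≈ 33.3 tbsp
olive oil: 0.5 pint × 5/3 × 2 cup/pint ≈ 1.7 cup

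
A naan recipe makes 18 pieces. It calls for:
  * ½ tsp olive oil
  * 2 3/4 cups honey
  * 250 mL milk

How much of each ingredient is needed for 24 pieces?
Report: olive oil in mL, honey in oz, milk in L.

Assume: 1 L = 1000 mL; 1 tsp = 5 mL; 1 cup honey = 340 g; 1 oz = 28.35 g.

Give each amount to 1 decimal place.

Scaling factor: 24/18 = 4/3.
olive oil: 0.5 tsp × 4/3 × 5 mL/tsp ≈ 3.3 mL
honey: 2.75 cup × 4/3 × 340 g/cup ÷ 28.35 g/oz ≈ 44.0 oz
milk: 250 mL × 4/3 ÷ 1000 mL/L ≈ 0.3 L

olive oil: 3.3 mL; honey: 44.0 oz; milk: 0.3 L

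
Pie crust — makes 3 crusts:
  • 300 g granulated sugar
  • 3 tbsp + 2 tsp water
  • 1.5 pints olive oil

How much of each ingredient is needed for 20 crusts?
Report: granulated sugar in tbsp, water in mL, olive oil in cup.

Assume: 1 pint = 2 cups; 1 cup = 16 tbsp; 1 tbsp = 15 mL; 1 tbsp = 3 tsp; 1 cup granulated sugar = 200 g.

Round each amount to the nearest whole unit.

Scaling factor: 20/3.
granulated sugar: 300 g × 20/3 ÷ 200 g/cup × 16 tbsp/cup = 160 tbsp
water: (3 tbsp + 2 tsp = 11/3 tbsp) × 20/3 × 15 mL/tbsp ≈ 367 mL
olive oil: 1.5 pint × 20/3 × 2 cup/pint = 20 cup

granulated sugar: 160 tbsp; water: 367 mL; olive oil: 20 cup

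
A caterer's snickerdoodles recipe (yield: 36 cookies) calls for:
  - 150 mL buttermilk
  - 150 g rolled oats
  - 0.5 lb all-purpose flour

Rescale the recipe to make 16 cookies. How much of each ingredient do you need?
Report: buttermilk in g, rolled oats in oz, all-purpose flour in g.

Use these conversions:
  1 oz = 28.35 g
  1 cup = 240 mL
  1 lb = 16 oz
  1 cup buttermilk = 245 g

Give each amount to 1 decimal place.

Scaling factor: 16/36 = 4/9.
buttermilk: 150 mL × 4/9 ÷ 240 mL/cup × 245 g/cup ≈ 68.1 g
rolled oats: 150 g × 4/9 ÷ 28.35 g/oz ≈ 2.4 oz
all-purpose flour: 0.5 lb × 4/9 × 16 oz/lb × 28.35 g/oz = 100.8 g

buttermilk: 68.1 g; rolled oats: 2.4 oz; all-purpose flour: 100.8 g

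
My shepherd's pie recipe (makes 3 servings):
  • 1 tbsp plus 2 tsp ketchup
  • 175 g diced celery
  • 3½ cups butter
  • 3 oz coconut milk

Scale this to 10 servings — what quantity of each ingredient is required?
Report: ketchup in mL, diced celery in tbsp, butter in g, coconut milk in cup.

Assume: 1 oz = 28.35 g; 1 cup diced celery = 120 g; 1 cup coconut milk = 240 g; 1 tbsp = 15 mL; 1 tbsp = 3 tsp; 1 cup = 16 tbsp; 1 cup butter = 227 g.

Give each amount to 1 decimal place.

Scaling factor: 10/3.
ketchup: (1 tbsp + 2 tsp = 5/3 tbsp) × 10/3 × 15 mL/tbsp ≈ 83.3 mL
diced celery: 175 g × 10/3 ÷ 120 g/cup × 16 tbsp/cup ≈ 77.8 tbsp
butter: 3.5 cup × 10/3 × 227 g/cup ≈ 2648.3 g
coconut milk: 3 oz × 10/3 × 28.35 g/oz ÷ 240 g/cup ≈ 1.2 cup

ketchup: 83.3 mL; diced celery: 77.8 tbsp; butter: 2648.3 g; coconut milk: 1.2 cup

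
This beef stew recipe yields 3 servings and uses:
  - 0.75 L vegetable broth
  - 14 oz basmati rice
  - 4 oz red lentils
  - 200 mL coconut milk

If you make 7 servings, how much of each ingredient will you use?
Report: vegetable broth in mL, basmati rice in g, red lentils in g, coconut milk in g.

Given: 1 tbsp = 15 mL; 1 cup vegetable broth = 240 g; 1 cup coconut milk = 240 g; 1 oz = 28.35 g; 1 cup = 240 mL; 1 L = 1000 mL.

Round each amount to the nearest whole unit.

Scaling factor: 7/3.
vegetable broth: 0.75 L × 7/3 × 1000 mL/L = 1750 mL
basmati rice: 14 oz × 7/3 × 28.35 g/oz ≈ 926 g
red lentils: 4 oz × 7/3 × 28.35 g/oz ≈ 265 g
coconut milk: 200 mL × 7/3 ÷ 240 mL/cup × 240 g/cup ≈ 467 g

vegetable broth: 1750 mL; basmati rice: 926 g; red lentils: 265 g; coconut milk: 467 g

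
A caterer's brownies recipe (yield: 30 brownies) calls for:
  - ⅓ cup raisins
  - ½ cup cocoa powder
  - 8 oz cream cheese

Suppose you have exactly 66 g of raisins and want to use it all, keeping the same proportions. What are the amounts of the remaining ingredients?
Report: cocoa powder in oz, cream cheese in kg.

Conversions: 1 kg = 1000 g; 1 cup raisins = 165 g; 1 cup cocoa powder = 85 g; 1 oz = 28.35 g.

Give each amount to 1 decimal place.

The original recipe has 55 g of raisins, so the scaling factor is 66 ÷ 55 = 6/5 = 1.2.
cocoa powder: 0.5 cup × 6/5 × 85 g/cup ÷ 28.35 g/oz ≈ 1.8 oz
cream cheese: 8 oz × 6/5 × 28.35 g/oz ÷ 1000 g/kg ≈ 0.3 kg

cocoa powder: 1.8 oz; cream cheese: 0.3 kg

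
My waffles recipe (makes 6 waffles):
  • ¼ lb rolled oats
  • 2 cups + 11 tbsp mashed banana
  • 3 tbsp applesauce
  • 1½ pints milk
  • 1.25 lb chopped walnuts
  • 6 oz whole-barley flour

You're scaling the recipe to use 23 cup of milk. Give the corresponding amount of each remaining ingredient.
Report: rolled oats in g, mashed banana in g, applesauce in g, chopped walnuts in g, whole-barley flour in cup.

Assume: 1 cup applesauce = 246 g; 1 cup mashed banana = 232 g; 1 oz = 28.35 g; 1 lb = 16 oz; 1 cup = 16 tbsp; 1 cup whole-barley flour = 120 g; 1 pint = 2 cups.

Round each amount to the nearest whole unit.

rolled oats: 869 g; mashed banana: 4780 g; applesauce: 354 g; chopped walnuts: 4347 g; whole-barley flour: 11 cup

The original recipe has 3 cup of milk, so the scaling factor is 23 ÷ 3 = 23/3.
rolled oats: 0.25 lb × 23/3 × 16 oz/lb × 28.35 g/oz ≈ 869 g
mashed banana: (2 cup + 11 tbsp = 2.6875 cup) × 23/3 × 232 g/cup ≈ 4780 g
applesauce: 3 tbsp × 23/3 ÷ 16 tbsp/cup × 246 g/cup ≈ 354 g
chopped walnuts: 1.25 lb × 23/3 × 16 oz/lb × 28.35 g/oz = 4347 g
whole-barley flour: 6 oz × 23/3 × 28.35 g/oz ÷ 120 g/cup ≈ 11 cup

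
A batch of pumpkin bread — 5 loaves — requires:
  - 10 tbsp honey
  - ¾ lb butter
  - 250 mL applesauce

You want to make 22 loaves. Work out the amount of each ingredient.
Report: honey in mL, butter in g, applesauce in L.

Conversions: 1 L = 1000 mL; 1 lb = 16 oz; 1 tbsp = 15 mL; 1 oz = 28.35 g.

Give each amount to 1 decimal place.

Scaling factor: 22/5 = 4.4.
honey: 10 tbsp × 22/5 × 15 mL/tbsp = 660.0 mL
butter: 0.75 lb × 22/5 × 16 oz/lb × 28.35 g/oz ≈ 1496.9 g
applesauce: 250 mL × 22/5 ÷ 1000 mL/L = 1.1 L

honey: 660.0 mL; butter: 1496.9 g; applesauce: 1.1 L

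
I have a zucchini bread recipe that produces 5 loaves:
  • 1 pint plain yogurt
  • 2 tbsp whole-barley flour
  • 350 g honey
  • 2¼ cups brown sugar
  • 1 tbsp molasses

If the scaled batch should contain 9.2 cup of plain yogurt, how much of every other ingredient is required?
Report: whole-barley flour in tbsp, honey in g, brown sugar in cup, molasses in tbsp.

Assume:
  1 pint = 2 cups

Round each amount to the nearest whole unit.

The original recipe has 2 cup of plain yogurt, so the scaling factor is 9.2 ÷ 2 = 23/5 = 4.6.
whole-barley flour: 2 tbsp × 23/5 ≈ 9 tbsp
honey: 350 g × 23/5 = 1610 g
brown sugar: 2.25 cup × 23/5 ≈ 10 cup
molasses: 1 tbsp × 23/5 ≈ 5 tbsp

whole-barley flour: 9 tbsp; honey: 1610 g; brown sugar: 10 cup; molasses: 5 tbsp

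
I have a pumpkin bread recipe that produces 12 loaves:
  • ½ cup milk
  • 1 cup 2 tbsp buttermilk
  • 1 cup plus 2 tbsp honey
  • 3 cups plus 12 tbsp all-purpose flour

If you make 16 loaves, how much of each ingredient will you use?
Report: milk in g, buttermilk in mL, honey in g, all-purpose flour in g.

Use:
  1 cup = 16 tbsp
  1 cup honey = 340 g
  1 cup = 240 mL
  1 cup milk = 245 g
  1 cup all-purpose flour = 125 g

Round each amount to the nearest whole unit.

Scaling factor: 16/12 = 4/3.
milk: 0.5 cup × 4/3 × 245 g/cup ≈ 163 g
buttermilk: (1 cup + 2 tbsp = 1.125 cup) × 4/3 × 240 mL/cup = 360 mL
honey: (1 cup + 2 tbsp = 1.125 cup) × 4/3 × 340 g/cup = 510 g
all-purpose flour: (3 cup + 12 tbsp = 3.75 cup) × 4/3 × 125 g/cup = 625 g

milk: 163 g; buttermilk: 360 mL; honey: 510 g; all-purpose flour: 625 g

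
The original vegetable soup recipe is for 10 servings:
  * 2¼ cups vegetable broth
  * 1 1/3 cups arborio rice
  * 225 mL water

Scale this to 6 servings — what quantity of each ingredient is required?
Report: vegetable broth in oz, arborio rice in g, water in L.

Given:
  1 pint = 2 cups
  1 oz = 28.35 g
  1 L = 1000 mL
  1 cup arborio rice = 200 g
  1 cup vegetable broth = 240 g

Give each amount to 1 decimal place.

Scaling factor: 6/10 = 3/5 = 0.6.
vegetable broth: 2.25 cup × 3/5 × 240 g/cup ÷ 28.35 g/oz ≈ 11.4 oz
arborio rice: 4/3 cup × 3/5 × 200 g/cup = 160.0 g
water: 225 mL × 3/5 ÷ 1000 mL/L ≈ 0.1 L

vegetable broth: 11.4 oz; arborio rice: 160.0 g; water: 0.1 L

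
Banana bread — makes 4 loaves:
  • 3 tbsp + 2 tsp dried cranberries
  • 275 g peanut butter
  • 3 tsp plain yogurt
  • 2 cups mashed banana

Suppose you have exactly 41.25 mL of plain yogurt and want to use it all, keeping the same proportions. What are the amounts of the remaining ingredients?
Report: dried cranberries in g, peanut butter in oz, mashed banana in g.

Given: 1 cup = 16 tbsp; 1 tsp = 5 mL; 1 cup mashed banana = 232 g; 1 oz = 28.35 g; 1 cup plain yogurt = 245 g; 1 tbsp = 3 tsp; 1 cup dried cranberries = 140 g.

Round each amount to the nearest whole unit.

The original recipe has 15 mL of plain yogurt, so the scaling factor is 41.25 ÷ 15 = 11/4 = 2.75.
dried cranberries: (3 tbsp + 2 tsp = 11/3 tbsp) × 11/4 ÷ 16 tbsp/cup × 140 g/cup ≈ 88 g
peanut butter: 275 g × 11/4 ÷ 28.35 g/oz ≈ 27 oz
mashed banana: 2 cup × 11/4 × 232 g/cup = 1276 g

dried cranberries: 88 g; peanut butter: 27 oz; mashed banana: 1276 g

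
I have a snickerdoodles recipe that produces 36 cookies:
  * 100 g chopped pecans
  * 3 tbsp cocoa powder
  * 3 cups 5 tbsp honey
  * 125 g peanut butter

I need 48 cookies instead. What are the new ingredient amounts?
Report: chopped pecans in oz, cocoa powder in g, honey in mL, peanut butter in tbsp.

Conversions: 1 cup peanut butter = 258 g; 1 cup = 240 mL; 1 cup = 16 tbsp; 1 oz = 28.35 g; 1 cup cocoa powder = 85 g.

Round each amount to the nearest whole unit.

chopped pecans: 5 oz; cocoa powder: 21 g; honey: 1060 mL; peanut butter: 10 tbsp

Scaling factor: 48/36 = 4/3.
chopped pecans: 100 g × 4/3 ÷ 28.35 g/oz ≈ 5 oz
cocoa powder: 3 tbsp × 4/3 ÷ 16 tbsp/cup × 85 g/cup ≈ 21 g
honey: (3 cup + 5 tbsp = 3.3125 cup) × 4/3 × 240 mL/cup = 1060 mL
peanut butter: 125 g × 4/3 ÷ 258 g/cup × 16 tbsp/cup ≈ 10 tbsp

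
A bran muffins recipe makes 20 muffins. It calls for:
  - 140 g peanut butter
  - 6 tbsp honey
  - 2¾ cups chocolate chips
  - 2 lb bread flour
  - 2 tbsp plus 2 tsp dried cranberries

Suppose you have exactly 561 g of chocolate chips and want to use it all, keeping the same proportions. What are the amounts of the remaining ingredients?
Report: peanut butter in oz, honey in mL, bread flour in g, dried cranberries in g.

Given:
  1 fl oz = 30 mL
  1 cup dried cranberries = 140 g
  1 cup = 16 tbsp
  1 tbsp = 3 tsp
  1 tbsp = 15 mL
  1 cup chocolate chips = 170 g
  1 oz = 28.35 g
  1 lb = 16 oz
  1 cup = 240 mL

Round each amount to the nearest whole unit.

peanut butter: 6 oz; honey: 108 mL; bread flour: 1089 g; dried cranberries: 28 g

The original recipe has 467.5 g of chocolate chips, so the scaling factor is 561 ÷ 467.5 = 6/5 = 1.2.
peanut butter: 140 g × 6/5 ÷ 28.35 g/oz ≈ 6 oz
honey: 6 tbsp × 6/5 × 15 mL/tbsp = 108 mL
bread flour: 2 lb × 6/5 × 16 oz/lb × 28.35 g/oz ≈ 1089 g
dried cranberries: (2 tbsp + 2 tsp = 8/3 tbsp) × 6/5 ÷ 16 tbsp/cup × 140 g/cup = 28 g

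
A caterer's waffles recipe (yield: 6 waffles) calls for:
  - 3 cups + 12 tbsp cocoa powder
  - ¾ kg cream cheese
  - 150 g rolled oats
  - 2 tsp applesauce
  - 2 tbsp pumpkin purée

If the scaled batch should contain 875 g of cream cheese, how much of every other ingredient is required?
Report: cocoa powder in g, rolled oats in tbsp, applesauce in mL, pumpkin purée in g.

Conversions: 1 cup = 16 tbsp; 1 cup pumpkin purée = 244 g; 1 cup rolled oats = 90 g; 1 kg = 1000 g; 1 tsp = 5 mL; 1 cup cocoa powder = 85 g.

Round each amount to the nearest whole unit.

The original recipe has 750 g of cream cheese, so the scaling factor is 875 ÷ 750 = 7/6.
cocoa powder: (3 cup + 12 tbsp = 3.75 cup) × 7/6 × 85 g/cup ≈ 372 g
rolled oats: 150 g × 7/6 ÷ 90 g/cup × 16 tbsp/cup ≈ 31 tbsp
applesauce: 2 tsp × 7/6 × 5 mL/tsp ≈ 12 mL
pumpkin purée: 2 tbsp × 7/6 ÷ 16 tbsp/cup × 244 g/cup ≈ 36 g

cocoa powder: 372 g; rolled oats: 31 tbsp; applesauce: 12 mL; pumpkin purée: 36 g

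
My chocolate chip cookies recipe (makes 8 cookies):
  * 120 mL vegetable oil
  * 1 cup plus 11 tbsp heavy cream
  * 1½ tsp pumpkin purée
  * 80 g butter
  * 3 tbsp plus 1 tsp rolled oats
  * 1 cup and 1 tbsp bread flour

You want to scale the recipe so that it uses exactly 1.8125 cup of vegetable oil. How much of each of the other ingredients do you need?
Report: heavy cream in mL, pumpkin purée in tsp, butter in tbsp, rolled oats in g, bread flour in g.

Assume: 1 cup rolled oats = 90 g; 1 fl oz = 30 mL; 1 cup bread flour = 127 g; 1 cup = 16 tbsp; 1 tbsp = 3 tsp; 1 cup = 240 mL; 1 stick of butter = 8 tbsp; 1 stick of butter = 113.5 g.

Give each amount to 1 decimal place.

heavy cream: 1468.1 mL; pumpkin purée: 5.4 tsp; butter: 20.4 tbsp; rolled oats: 68.0 g; bread flour: 489.1 g

The original recipe has 0.5 cup of vegetable oil, so the scaling factor is 1.8125 ÷ 0.5 = 29/8 = 3.625.
heavy cream: (1 cup + 11 tbsp = 1.6875 cup) × 29/8 × 240 mL/cup ≈ 1468.1 mL
pumpkin purée: 1.5 tsp × 29/8 ≈ 5.4 tsp
butter: 80 g × 29/8 ÷ 113.5 g/stick × 8 tbsp/stick ≈ 20.4 tbsp
rolled oats: (3 tbsp + 1 tsp = 10/3 tbsp) × 29/8 ÷ 16 tbsp/cup × 90 g/cup ≈ 68.0 g
bread flour: (1 cup + 1 tbsp = 1.0625 cup) × 29/8 × 127 g/cup ≈ 489.1 g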